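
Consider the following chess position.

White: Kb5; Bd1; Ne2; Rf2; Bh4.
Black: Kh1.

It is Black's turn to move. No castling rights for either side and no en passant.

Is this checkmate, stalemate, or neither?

Black to move; black king on h1.
In check: no.
King squares — g1: attacked by Ne2; g2: attacked by Rf2; h2: attacked by Rf2.
Legal moves for Black: none.
Not in check and no legal moves → stalemate.

stalemate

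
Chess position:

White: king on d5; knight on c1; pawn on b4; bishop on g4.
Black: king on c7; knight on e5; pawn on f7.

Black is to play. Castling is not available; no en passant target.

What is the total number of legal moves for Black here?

Black to move; king on c7.
In check: no.
Legal moves: Kd8, Kb8, Kb7, Kb6, Nd7, Ng6, Nc6, Nxg4, Nc4, Nf3, Nd3, f6, f5.
Count: 13.

13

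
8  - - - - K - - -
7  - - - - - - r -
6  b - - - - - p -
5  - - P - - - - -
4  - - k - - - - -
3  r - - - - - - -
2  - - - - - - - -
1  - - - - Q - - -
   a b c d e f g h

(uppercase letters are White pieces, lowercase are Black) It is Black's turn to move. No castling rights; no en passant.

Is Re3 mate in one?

no

After Re3: white king on e8; in check: yes, from the black rook on e3.
White has 3 legal replies: Kf8, Kd8, Qxe3.
In check but a legal move exists → not checkmate.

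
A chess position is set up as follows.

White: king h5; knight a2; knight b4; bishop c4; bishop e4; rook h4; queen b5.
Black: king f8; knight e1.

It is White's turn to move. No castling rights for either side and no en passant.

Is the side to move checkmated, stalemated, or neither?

neither

White to move; white king on h5.
In check: no.
Legal moves for White include: Kh6, Kg6, Kg5, Kg4, Qe8+, Qb8+, Qd7, Qb7, Qc6, Qb6, Qa6, Qg5, Qf5+, Qe5, Qd5, Qc5+, Qa5, Qa4, ... (list truncated; more exist).
White has legal moves and is not in check → neither.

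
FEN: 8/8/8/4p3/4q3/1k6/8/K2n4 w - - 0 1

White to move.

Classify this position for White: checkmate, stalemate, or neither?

stalemate

White to move; white king on a1.
In check: no.
King squares — b1: attacked by Qe4; a2: attacked by Kb3; b2: attacked by Nd1.
Legal moves for White: none.
Not in check and no legal moves → stalemate.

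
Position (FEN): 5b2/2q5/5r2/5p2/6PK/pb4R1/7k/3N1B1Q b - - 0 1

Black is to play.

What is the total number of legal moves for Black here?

Black to move; king on h2.
In check: yes, from the white queen on h1.
Legal moves: Kxh1.
Count: 1.

1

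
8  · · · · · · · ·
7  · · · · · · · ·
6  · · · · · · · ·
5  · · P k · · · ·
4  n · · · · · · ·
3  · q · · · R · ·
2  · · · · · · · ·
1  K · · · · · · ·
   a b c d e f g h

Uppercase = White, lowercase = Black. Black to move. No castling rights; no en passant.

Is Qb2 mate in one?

yes

After Qb2: white king on a1; in check: yes, from the black queen on b2.
King squares — b1: attacked by Qb2; a2: attacked by Qb2; b2: attacked by Na4.
White has no legal moves → checkmate.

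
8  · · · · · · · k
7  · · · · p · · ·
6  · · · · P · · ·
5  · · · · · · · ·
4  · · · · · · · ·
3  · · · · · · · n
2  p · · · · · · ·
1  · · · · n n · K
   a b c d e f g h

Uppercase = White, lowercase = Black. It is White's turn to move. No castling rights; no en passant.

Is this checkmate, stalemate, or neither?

White to move; white king on h1.
In check: no.
King squares — g1: attacked by Nh3; g2: attacked by Ne1; h2: attacked by Nf1.
Legal moves for White: none.
Not in check and no legal moves → stalemate.

stalemate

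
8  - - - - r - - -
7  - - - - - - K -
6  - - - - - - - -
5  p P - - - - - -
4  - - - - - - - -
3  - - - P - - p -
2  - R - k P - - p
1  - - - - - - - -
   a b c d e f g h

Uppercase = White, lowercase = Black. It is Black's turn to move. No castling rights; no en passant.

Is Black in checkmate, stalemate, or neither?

neither

Black to move; black king on d2.
In check: yes, from the white rook on b2.
Legal moves for Black: Ke3, Kc3, Ke1, Kd1, Kc1.
Black is in check but has 5 legal moves → neither.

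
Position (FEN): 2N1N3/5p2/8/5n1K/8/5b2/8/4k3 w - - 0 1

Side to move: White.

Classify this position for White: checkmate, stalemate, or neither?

neither

White to move; white king on h5.
In check: yes, from the black bishop on f3.
King squares — g4: attacked by Bf3; h4: attacked by Nf5; g5: available; g6: attacked by Pf7; h6: attacked by Nf5.
Legal moves for White: Kg5.
White is in check but has 1 legal move → neither.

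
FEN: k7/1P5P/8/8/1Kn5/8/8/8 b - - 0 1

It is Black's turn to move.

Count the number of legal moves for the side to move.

3

Black to move; king on a8.
In check: yes, from the white pawn on b7.
Legal moves: Kb8, Kxb7, Ka7.
Count: 3.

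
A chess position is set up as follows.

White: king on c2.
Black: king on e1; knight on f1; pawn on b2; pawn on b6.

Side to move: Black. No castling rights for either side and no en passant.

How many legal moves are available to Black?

11

Black to move; king on e1.
In check: no.
Legal moves: Ng3, Ne3+, Nh2, Nd2, Kf2, Ke2, b5, b1=Q+, b1=R, b1=B+, b1=N.
Count: 11.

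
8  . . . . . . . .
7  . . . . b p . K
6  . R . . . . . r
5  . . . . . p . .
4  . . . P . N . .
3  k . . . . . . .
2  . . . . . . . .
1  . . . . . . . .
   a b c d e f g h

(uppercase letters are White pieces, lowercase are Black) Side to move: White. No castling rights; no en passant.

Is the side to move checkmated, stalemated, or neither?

White to move; white king on h7.
In check: yes, from the black rook on h6.
King squares — g6: attacked by Rh6; h6: available; g7: available; g8: available; h8: attacked by Rh6.
Legal moves for White: Kg8, Kg7, Kxh6, Rxh6.
White is in check but has 4 legal moves → neither.

neither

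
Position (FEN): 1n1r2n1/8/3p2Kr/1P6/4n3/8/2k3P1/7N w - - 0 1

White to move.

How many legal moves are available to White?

3

White to move; king on g6.
In check: yes, from the black rook on h6.
Legal moves: Kg7, Kf7, Kf5.
Count: 3.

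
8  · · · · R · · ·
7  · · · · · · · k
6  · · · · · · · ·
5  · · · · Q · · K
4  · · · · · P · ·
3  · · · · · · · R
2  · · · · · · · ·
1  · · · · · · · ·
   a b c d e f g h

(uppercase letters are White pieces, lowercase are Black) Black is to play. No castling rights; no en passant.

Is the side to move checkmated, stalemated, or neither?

stalemate

Black to move; black king on h7.
In check: no.
King squares — g6: attacked by Kh5; h6: attacked by Kh5; g7: attacked by Qe5; g8: attacked by Re8; h8: attacked by Qe5.
Legal moves for Black: none.
Not in check and no legal moves → stalemate.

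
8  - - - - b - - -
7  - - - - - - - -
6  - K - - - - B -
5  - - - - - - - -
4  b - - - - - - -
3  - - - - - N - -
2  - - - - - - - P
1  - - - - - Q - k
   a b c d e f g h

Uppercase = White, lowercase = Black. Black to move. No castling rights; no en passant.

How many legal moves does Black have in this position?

Black to move; king on h1.
In check: yes, from the white queen on f1.
Legal moves: none.
Count: 0.

0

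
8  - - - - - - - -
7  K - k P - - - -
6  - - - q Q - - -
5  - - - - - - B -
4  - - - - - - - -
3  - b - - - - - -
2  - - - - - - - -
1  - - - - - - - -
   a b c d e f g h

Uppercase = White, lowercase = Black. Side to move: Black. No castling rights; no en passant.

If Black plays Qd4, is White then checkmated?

no

After Qd4: white king on a7; in check: yes, from the black queen on d4.
White has 3 legal replies: Ka8, Ka6, Qb6+.
In check but a legal move exists → not checkmate.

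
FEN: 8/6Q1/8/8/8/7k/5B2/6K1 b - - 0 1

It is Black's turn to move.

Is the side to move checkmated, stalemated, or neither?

stalemate

Black to move; black king on h3.
In check: no.
King squares — g2: attacked by Kg1; h2: attacked by Kg1; g3: attacked by Bf2; g4: attacked by Qg7; h4: attacked by Bf2.
Legal moves for Black: none.
Not in check and no legal moves → stalemate.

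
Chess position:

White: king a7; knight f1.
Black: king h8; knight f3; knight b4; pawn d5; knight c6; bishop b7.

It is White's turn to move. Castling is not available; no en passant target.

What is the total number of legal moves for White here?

2

White to move; king on a7.
In check: yes, from the black knight on c6.
Legal moves: Kxb7, Kb6.
Count: 2.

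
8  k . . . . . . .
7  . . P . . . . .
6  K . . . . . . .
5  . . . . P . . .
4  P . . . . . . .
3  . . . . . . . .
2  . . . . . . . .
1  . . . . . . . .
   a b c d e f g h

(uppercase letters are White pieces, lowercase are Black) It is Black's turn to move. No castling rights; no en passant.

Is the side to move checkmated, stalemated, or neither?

stalemate

Black to move; black king on a8.
In check: no.
King squares — a7: attacked by Ka6; b7: attacked by Ka6; b8: attacked by Pc7.
Legal moves for Black: none.
Not in check and no legal moves → stalemate.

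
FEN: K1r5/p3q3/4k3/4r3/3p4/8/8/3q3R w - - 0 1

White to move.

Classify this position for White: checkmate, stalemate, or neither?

White to move; white king on a8.
In check: yes, from the black rook on c8.
King squares — a7: attacked by Qe7; b7: attacked by Qe7; b8: attacked by Rc8.
Legal moves for White: none.
In check with no legal moves → checkmate.

checkmate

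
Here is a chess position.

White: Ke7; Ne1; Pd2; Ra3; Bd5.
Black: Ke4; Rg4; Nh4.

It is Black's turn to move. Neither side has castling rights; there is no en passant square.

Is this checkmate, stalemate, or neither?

neither

Black to move; black king on e4.
In check: yes, from the white bishop on d5.
Legal moves for Black: Kf5, Ke5, Kxd5, Kf4, Kd4.
Black is in check but has 5 legal moves → neither.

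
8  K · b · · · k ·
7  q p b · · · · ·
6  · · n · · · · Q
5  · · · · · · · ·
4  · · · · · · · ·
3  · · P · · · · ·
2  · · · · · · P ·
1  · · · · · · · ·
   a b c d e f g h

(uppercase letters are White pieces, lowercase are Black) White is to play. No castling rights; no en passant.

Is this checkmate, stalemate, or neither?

White to move; white king on a8.
In check: yes, from the black queen on a7.
King squares — a7: attacked by Nc6; b7: attacked by Qa7; b8: attacked by Nc6.
Legal moves for White: none.
In check with no legal moves → checkmate.

checkmate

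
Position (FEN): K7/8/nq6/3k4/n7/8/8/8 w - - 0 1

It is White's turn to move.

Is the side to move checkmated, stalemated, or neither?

stalemate

White to move; white king on a8.
In check: no.
King squares — a7: attacked by Qb6; b7: attacked by Qb6; b8: attacked by Na6.
Legal moves for White: none.
Not in check and no legal moves → stalemate.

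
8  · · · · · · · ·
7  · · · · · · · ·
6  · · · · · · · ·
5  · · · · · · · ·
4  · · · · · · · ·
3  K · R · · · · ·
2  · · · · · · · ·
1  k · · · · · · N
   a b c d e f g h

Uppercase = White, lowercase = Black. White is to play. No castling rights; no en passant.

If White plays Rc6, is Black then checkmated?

no

After Rc6: black king on a1; in check: no.
Black is not in check, so this cannot be checkmate.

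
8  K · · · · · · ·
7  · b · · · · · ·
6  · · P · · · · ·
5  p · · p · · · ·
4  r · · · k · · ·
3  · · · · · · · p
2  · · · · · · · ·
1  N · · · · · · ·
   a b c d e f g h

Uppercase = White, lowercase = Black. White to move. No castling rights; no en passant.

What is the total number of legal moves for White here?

4

White to move; king on a8.
In check: yes, from the black bishop on b7.
Legal moves: Kb8, Kxb7, Ka7, cxb7.
Count: 4.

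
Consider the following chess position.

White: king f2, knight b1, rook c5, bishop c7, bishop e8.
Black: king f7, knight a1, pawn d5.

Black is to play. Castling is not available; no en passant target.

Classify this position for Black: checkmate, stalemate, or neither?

Black to move; black king on f7.
In check: yes, from the white bishop on e8.
Legal moves for Black: Kg8, Kf8, Kxe8, Kg7, Ke7, Kf6, Ke6.
Black is in check but has 7 legal moves → neither.

neither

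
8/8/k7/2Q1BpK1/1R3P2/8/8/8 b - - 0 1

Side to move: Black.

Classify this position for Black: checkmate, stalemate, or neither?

stalemate

Black to move; black king on a6.
In check: no.
King squares — a5: attacked by Qc5; b5: attacked by Rb4; b6: attacked by Rb4; a7: attacked by Qc5; b7: attacked by Rb4.
Legal moves for Black: none.
Not in check and no legal moves → stalemate.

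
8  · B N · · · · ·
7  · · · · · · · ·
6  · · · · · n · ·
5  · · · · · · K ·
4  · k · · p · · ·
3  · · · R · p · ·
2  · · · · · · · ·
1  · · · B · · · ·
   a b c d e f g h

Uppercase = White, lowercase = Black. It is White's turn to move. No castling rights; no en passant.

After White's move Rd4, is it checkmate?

no

After Rd4: black king on b4; in check: yes, from the white rook on d4.
Black has 5 legal replies: Kc5, Kb5, Ka5, Kc3, Ka3.
In check but a legal move exists → not checkmate.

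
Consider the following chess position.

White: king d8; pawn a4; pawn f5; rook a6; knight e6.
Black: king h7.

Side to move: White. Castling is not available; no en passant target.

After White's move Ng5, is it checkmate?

After Ng5: black king on h7; in check: yes, from the white knight on g5.
Black has 3 legal replies: Kh8, Kg8, Kg7.
In check but a legal move exists → not checkmate.

no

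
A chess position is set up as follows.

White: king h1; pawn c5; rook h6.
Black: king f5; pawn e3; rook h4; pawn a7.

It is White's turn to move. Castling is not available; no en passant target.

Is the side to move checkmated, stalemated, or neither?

White to move; white king on h1.
In check: yes, from the black rook on h4.
Legal moves for White: Kg2, Kg1, Rxh4.
White is in check but has 3 legal moves → neither.

neither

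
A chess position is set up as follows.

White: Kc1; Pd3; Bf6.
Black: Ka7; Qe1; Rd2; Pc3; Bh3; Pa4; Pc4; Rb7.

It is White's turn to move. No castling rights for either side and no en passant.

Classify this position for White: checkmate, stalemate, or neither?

White to move; white king on c1.
In check: yes, from the black queen on e1.
King squares — b1: attacked by Qe1; d1: attacked by Qe1; b2: attacked by Rd2; c2: attacked by Rd2; d2: attacked by Qe1.
Legal moves for White: none.
In check with no legal moves → checkmate.

checkmate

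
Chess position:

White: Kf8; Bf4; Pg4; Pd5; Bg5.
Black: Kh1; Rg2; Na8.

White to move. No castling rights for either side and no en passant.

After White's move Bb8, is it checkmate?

After Bb8: black king on h1; in check: no.
Black is not in check, so this cannot be checkmate.

no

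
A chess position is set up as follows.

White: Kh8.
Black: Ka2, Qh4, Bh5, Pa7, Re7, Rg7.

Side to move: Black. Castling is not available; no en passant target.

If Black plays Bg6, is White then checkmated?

After Bg6: white king on h8; in check: yes, from the black queen on h4.
King squares — g7: attacked by Re7; h7: attacked by Qh4; g8: attacked by Rg7.
White has no legal moves → checkmate.

yes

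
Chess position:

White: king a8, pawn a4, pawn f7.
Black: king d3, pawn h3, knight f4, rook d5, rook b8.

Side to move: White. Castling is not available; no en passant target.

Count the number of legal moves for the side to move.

White to move; king on a8.
In check: yes, from the black rook on b8.
Legal moves: Kxb8, Ka7.
Count: 2.

2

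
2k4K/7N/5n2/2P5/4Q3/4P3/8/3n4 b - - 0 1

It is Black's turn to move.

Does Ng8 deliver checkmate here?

After Ng8: white king on h8; in check: no.
White is not in check, so this cannot be checkmate.

no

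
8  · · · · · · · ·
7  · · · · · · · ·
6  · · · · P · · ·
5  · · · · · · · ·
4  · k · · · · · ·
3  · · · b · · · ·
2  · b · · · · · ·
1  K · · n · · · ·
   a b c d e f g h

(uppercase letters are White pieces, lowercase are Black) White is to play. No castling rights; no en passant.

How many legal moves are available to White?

1

White to move; king on a1.
In check: yes, from the black bishop on b2.
Legal moves: Ka2.
Count: 1.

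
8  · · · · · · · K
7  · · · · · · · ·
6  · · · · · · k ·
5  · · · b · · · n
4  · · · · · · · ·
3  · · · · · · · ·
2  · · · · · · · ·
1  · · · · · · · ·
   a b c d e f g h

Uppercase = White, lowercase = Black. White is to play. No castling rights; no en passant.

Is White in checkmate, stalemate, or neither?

White to move; white king on h8.
In check: no.
King squares — g7: attacked by Nh5; h7: attacked by Kg6; g8: attacked by Bd5.
Legal moves for White: none.
Not in check and no legal moves → stalemate.

stalemate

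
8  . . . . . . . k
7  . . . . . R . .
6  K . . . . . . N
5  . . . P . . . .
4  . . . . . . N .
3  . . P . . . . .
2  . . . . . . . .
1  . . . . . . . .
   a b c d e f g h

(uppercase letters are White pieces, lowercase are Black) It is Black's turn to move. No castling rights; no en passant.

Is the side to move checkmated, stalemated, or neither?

Black to move; black king on h8.
In check: no.
King squares — g7: attacked by Rf7; h7: attacked by Rf7; g8: attacked by Nh6.
Legal moves for Black: none.
Not in check and no legal moves → stalemate.

stalemate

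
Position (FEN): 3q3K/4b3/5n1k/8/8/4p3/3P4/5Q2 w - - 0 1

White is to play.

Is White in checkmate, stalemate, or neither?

checkmate

White to move; white king on h8.
In check: yes, from the black queen on d8.
King squares — g7: attacked by Kh6; h7: attacked by Nf6; g8: attacked by Nf6.
Legal moves for White: none.
In check with no legal moves → checkmate.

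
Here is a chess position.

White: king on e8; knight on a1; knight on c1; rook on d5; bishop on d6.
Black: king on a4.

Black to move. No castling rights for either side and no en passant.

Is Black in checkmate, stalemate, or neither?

Black to move; black king on a4.
In check: no.
King squares — a3: attacked by Bd6; b3: attacked by Na1; b4: attacked by Bd6; a5: attacked by Rd5; b5: attacked by Rd5.
Legal moves for Black: none.
Not in check and no legal moves → stalemate.

stalemate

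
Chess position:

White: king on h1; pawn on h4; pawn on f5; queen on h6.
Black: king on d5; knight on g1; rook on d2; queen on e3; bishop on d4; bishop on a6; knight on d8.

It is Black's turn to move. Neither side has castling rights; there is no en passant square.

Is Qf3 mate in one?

After Qf3: white king on h1; in check: yes, from the black queen on f3.
King squares — g1: attacked by Bd4; g2: attacked by Rd2; h2: attacked by Rd2.
White has no legal moves → checkmate.

yes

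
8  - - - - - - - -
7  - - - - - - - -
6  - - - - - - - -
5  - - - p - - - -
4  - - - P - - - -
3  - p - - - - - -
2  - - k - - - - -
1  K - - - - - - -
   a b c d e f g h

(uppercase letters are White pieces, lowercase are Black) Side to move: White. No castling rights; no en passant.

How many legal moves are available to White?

0

White to move; king on a1.
In check: no.
Legal moves: none.
Count: 0.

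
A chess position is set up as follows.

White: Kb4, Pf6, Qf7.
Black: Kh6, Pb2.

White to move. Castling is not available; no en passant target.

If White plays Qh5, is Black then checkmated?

After Qh5: black king on h6; in check: yes, from the white queen on h5.
Black has 1 legal reply: Kxh5.
In check but a legal move exists → not checkmate.

no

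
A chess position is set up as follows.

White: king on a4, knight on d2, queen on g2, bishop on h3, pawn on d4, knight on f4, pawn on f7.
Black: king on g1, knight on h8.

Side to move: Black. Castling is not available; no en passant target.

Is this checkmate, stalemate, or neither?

checkmate

Black to move; black king on g1.
In check: yes, from the white queen on g2.
King squares — f1: attacked by Nd2; h1: attacked by Qg2; f2: attacked by Qg2; g2: attacked by Bh3; h2: attacked by Qg2.
Legal moves for Black: none.
In check with no legal moves → checkmate.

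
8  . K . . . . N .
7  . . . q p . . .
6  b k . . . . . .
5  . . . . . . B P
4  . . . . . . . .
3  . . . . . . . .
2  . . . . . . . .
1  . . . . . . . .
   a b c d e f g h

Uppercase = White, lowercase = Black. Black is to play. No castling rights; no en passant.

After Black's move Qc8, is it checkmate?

yes

After Qc8: white king on b8; in check: yes, from the black queen on c8.
King squares — a7: attacked by Kb6; b7: attacked by Ba6; c7: attacked by Kb6; a8: attacked by Qc8; c8: attacked by Ba6.
White has no legal moves → checkmate.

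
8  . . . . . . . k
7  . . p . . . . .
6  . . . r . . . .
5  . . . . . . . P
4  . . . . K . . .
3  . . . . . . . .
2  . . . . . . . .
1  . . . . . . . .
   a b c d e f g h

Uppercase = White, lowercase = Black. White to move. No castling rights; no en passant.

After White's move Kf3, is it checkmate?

After Kf3: black king on h8; in check: no.
Black is not in check, so this cannot be checkmate.

no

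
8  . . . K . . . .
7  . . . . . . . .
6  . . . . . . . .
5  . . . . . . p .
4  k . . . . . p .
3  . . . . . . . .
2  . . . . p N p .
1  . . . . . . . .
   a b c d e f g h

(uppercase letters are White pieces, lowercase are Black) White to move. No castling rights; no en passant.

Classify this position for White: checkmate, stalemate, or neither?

White to move; white king on d8.
In check: no.
Legal moves for White: Ke8, Kc8, Ke7, Kd7, Kc7, Nxg4, Ne4, Nh3, Nd3, Nh1, Nd1.
White has 11 legal moves and is not in check → neither.

neither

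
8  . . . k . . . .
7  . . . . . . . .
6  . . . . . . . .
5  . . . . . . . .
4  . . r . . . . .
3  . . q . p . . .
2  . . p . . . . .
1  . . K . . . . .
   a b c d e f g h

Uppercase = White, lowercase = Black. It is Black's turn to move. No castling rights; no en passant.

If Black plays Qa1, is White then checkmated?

yes

After Qa1: white king on c1; in check: yes, from the black queen on a1.
King squares — b1: attacked by Qa1; d1: attacked by Qa1; b2: attacked by Qa1; c2: attacked by Rc4; d2: attacked by Pe3.
White has no legal moves → checkmate.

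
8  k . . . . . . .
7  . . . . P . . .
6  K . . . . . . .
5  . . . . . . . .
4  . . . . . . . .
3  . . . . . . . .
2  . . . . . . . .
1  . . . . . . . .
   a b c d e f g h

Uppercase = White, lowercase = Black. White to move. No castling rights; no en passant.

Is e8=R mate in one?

After e8=R: black king on a8; in check: yes, from the white rook on e8.
King squares — a7: attacked by Ka6; b7: attacked by Ka6; b8: attacked by Re8.
Black has no legal moves → checkmate.

yes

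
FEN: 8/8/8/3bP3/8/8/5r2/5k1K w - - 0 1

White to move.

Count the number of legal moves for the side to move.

0

White to move; king on h1.
In check: yes, from the black bishop on d5.
Legal moves: none.
Count: 0.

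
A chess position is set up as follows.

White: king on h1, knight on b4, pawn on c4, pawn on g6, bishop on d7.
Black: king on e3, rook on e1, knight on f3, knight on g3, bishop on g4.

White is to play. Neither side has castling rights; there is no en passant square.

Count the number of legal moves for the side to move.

White to move; king on h1.
In check: yes, from the black rook on e1 and the black knight on g3.
Legal moves: Kg2.
Count: 1.

1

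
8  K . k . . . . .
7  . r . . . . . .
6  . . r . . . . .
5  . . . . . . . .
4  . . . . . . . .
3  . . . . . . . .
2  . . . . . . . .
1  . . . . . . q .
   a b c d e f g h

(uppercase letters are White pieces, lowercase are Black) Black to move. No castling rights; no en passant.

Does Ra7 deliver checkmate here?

yes

After Ra7: white king on a8; in check: yes, from the black rook on a7.
King squares — a7: attacked by Qg1; b7: attacked by Ra7; b8: attacked by Kc8.
White has no legal moves → checkmate.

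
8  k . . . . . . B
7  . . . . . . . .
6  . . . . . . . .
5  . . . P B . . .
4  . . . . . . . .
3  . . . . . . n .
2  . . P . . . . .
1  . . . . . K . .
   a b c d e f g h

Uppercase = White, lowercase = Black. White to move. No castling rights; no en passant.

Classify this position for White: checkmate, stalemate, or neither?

White to move; white king on f1.
In check: yes, from the black knight on g3.
King squares — e1: available; g1: available; e2: attacked by Ng3; f2: available; g2: available.
Legal moves for White: Kg2, Kf2, Kg1, Ke1, Bxg3.
White is in check but has 5 legal moves → neither.

neither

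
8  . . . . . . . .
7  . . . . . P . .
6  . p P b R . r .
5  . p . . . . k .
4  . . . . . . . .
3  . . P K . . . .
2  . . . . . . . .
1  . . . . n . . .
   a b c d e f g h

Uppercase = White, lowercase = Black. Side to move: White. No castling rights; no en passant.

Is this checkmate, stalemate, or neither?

White to move; white king on d3.
In check: yes, from the black knight on e1.
King squares — c2: attacked by Ne1; d2: available; e2: available; c3: own pawn; e3: available; c4: attacked by Pb5; d4: available; e4: available.
Legal moves for White: Ke4, Kd4, Ke3, Ke2, Kd2, Rxe1.
White is in check but has 6 legal moves → neither.

neither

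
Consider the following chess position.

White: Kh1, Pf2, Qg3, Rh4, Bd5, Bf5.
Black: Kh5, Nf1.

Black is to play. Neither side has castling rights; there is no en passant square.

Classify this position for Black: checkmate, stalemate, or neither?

Black to move; black king on h5.
In check: yes, from the white rook on h4.
King squares — g4: attacked by Qg3; h4: attacked by Qg3; g5: attacked by Qg3; g6: attacked by Qg3; h6: attacked by Rh4.
Legal moves for Black: none.
In check with no legal moves → checkmate.

checkmate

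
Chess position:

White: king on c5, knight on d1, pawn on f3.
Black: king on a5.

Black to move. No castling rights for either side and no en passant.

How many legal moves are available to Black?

Black to move; king on a5.
In check: no.
Legal moves: Ka6, Ka4.
Count: 2.

2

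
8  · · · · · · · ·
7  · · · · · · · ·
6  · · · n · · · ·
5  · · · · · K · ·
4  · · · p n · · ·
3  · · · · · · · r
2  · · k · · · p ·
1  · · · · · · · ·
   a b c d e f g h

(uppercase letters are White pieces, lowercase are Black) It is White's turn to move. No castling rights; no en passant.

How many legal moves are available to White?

White to move; king on f5.
In check: yes, from the black knight on d6.
Legal moves: Kg6, Ke6, Ke5, Kg4, Kf4.
Count: 5.

5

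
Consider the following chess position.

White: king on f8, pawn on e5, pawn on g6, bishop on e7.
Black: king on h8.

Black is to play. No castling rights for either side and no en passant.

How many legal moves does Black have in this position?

Black to move; king on h8.
In check: no.
Legal moves: none.
Count: 0.

0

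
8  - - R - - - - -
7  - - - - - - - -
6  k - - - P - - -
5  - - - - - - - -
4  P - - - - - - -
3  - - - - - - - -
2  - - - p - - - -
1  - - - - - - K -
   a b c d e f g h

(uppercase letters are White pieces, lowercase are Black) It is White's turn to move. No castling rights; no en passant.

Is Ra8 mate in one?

no

After Ra8: black king on a6; in check: yes, from the white rook on a8.
Black has 2 legal replies: Kb7, Kb6.
In check but a legal move exists → not checkmate.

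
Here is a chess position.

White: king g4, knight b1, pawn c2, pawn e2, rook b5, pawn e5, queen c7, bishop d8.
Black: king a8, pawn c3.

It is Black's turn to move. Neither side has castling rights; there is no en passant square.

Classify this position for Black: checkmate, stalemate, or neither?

Black to move; black king on a8.
In check: no.
King squares — a7: attacked by Qc7; b7: attacked by Rb5; b8: attacked by Rb5.
Legal moves for Black: none.
Not in check and no legal moves → stalemate.

stalemate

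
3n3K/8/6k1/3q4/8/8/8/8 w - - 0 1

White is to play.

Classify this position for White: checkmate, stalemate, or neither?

stalemate

White to move; white king on h8.
In check: no.
King squares — g7: attacked by Kg6; h7: attacked by Kg6; g8: attacked by Qd5.
Legal moves for White: none.
Not in check and no legal moves → stalemate.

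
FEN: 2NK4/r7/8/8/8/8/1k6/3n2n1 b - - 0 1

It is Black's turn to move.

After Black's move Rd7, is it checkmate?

After Rd7: white king on d8; in check: yes, from the black rook on d7.
White has 2 legal replies: Ke8, Kxd7.
In check but a legal move exists → not checkmate.

no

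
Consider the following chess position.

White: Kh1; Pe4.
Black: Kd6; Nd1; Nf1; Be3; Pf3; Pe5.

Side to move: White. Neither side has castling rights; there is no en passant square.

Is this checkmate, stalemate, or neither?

White to move; white king on h1.
In check: no.
King squares — g1: attacked by Be3; g2: attacked by Pf3; h2: attacked by Nf1.
Legal moves for White: none.
Not in check and no legal moves → stalemate.

stalemate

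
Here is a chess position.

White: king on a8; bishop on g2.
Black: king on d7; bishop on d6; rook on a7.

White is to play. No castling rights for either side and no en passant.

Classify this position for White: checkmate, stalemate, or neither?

neither

White to move; white king on a8.
In check: yes, from the black rook on a7.
Legal moves for White: Kxa7.
White is in check but has 1 legal move → neither.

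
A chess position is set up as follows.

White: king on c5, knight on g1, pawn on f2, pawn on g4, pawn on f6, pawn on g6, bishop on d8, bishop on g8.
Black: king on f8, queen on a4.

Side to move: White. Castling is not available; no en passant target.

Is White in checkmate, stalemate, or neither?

White to move; white king on c5.
In check: no.
Legal moves for White include: Bh7, Bf7, Be6, Bd5, Bc4, Bb3, Ba2, Be7+, Bc7, Bb6, Ba5, Kd6, Kb6, Kd5, Nh3, Nf3, Ne2, g7+, ... (list truncated; more exist).
White has legal moves and is not in check → neither.

neither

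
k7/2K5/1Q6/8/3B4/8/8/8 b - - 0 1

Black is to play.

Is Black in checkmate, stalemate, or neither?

stalemate

Black to move; black king on a8.
In check: no.
King squares — a7: attacked by Qb6; b7: attacked by Qb6; b8: attacked by Qb6.
Legal moves for Black: none.
Not in check and no legal moves → stalemate.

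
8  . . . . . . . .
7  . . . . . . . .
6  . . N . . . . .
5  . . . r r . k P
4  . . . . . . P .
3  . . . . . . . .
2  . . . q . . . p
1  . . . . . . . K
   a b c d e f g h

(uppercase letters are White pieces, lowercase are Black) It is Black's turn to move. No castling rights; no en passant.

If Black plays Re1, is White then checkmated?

After Re1: white king on h1; in check: yes, from the black rook on e1.
King squares — g1: attacked by Re1; g2: attacked by Qd2; h2: attacked by Qd2.
White has no legal moves → checkmate.

yes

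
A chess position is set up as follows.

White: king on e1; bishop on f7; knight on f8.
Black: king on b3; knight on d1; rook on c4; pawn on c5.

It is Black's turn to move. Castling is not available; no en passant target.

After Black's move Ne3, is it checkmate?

no

After Ne3: white king on e1; in check: no.
White is not in check, so this cannot be checkmate.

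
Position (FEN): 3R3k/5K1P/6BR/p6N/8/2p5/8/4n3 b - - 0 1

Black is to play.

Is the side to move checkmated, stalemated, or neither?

checkmate

Black to move; black king on h8.
In check: yes, from the white rook on d8.
King squares — g7: attacked by Nh5; h7: attacked by Bg6; g8: attacked by Kf7.
Legal moves for Black: none.
In check with no legal moves → checkmate.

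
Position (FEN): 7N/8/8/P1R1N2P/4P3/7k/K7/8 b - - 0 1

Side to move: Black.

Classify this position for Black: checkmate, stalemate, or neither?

Black to move; black king on h3.
In check: no.
Legal moves for Black: Kh4, Kg3, Kh2, Kg2.
Black has 4 legal moves and is not in check → neither.

neither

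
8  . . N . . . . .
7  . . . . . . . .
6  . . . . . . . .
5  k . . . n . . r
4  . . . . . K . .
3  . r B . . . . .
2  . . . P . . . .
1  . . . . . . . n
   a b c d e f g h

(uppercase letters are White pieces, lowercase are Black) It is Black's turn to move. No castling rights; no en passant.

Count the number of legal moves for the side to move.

Black to move; king on a5.
In check: yes, from the white bishop on c3.
Legal moves: Ka6, Kb5, Ka4, Rb4+, Rxc3.
Count: 5.

5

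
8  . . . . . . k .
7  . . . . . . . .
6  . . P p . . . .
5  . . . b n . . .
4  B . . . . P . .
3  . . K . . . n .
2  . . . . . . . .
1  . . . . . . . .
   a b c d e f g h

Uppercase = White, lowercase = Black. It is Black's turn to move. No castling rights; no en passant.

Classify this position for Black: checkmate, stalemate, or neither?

Black to move; black king on g8.
In check: no.
Legal moves for Black include: Kh8, Kf8, Kh7, Kg7, Kf7, Nf7, Nd7, Ng6, Nxc6, Ng4, Nc4, Nf3, Nd3, Bf7, Be6, Bxc6, Be4, Bc4, ... (list truncated; more exist).
Black has legal moves and is not in check → neither.

neither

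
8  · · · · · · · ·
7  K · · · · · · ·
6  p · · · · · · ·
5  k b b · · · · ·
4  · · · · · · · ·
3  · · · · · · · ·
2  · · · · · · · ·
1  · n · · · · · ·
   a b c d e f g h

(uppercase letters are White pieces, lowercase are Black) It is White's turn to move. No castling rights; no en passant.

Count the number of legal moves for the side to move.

White to move; king on a7.
In check: yes, from the black bishop on c5.
Legal moves: Kb8, Ka8, Kb7.
Count: 3.

3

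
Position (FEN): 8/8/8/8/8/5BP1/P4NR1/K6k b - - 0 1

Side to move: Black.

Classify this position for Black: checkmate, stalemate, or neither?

Black to move; black king on h1.
In check: yes, from the white knight on f2.
King squares — g1: attacked by Rg2; g2: attacked by Bf3; h2: attacked by Rg2.
Legal moves for Black: none.
In check with no legal moves → checkmate.

checkmate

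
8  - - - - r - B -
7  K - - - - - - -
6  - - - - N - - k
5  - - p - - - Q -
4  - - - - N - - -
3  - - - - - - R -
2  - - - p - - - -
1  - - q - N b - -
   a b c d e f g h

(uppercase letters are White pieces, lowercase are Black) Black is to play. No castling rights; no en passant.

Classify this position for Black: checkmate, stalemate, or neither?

Black to move; black king on h6.
In check: yes, from the white queen on g5.
King squares — g5: attacked by Rg3; h5: attacked by Qg5; g6: attacked by Qg5; g7: attacked by Qg5; h7: attacked by Bg8.
Legal moves for Black: none.
In check with no legal moves → checkmate.

checkmate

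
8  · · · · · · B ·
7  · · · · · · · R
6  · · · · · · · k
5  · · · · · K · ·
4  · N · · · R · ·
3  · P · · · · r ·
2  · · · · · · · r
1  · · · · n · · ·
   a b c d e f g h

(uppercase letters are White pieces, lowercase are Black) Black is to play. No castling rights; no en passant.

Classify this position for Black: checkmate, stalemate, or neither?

checkmate

Black to move; black king on h6.
In check: yes, from the white rook on h7.
King squares — g5: attacked by Kf5; h5: attacked by Rh7; g6: attacked by Kf5; g7: attacked by Rh7; h7: attacked by Bg8.
Legal moves for Black: none.
In check with no legal moves → checkmate.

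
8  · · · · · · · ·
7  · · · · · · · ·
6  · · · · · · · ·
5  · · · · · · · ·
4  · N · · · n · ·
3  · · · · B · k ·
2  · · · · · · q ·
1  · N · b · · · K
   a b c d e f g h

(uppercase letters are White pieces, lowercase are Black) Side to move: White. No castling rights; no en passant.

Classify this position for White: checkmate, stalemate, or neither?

White to move; white king on h1.
In check: yes, from the black queen on g2.
King squares — g1: attacked by Qg2; g2: attacked by Kg3; h2: attacked by Qg2.
Legal moves for White: none.
In check with no legal moves → checkmate.

checkmate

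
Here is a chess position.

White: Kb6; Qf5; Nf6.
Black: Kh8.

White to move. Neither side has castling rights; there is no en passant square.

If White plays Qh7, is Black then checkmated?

yes

After Qh7: black king on h8; in check: yes, from the white queen on h7.
King squares — g7: attacked by Qh7; h7: attacked by Nf6; g8: attacked by Nf6.
Black has no legal moves → checkmate.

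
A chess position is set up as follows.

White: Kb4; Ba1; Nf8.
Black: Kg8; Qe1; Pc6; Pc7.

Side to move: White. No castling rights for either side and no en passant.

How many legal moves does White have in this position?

6

White to move; king on b4.
In check: yes, from the black queen on e1.
Legal moves: Kc5, Kc4, Ka4, Kb3, Ka3, Bc3.
Count: 6.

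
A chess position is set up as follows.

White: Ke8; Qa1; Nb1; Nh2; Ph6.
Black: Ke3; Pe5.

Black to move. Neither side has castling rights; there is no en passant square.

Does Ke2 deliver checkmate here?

no

After Ke2: white king on e8; in check: no.
White is not in check, so this cannot be checkmate.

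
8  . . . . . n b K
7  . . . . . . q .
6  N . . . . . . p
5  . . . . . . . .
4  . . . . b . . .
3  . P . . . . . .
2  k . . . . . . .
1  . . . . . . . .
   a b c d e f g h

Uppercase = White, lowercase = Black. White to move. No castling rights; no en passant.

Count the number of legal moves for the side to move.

White to move; king on h8.
In check: yes, from the black queen on g7.
Legal moves: Kxg7.
Count: 1.

1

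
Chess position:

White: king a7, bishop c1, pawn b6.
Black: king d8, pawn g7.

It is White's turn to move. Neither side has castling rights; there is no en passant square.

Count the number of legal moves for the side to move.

White to move; king on a7.
In check: no.
Legal moves: Kb8, Ka8, Kb7, Ka6, Bh6, Bg5+, Bf4, Be3, Ba3, Bd2, Bb2, b7.
Count: 12.

12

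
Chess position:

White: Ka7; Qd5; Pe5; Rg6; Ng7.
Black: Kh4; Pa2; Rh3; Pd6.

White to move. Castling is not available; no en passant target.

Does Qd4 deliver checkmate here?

yes

After Qd4: black king on h4; in check: yes, from the white queen on d4.
King squares — g3: attacked by Rg6; h3: own rook; g4: attacked by Qd4; g5: attacked by Rg6; h5: attacked by Ng7.
Black has no legal moves → checkmate.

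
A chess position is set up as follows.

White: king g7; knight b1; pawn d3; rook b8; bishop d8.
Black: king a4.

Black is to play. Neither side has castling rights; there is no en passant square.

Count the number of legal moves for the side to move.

0

Black to move; king on a4.
In check: no.
Legal moves: none.
Count: 0.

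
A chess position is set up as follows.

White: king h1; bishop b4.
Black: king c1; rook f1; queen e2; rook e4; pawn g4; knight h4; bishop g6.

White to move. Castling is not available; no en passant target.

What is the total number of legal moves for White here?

0

White to move; king on h1.
In check: yes, from the black rook on f1.
Legal moves: none.
Count: 0.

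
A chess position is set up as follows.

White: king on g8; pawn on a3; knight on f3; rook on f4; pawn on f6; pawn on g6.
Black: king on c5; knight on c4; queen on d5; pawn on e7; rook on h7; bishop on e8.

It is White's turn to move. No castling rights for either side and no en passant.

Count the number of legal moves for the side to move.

White to move; king on g8.
In check: yes, from the black queen on d5.
Legal moves: Kf8, Kxh7, f7.
Count: 3.

3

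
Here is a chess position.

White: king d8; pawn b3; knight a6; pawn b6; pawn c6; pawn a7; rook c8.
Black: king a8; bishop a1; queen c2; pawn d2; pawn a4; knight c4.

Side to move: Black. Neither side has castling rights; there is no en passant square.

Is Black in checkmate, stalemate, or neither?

checkmate

Black to move; black king on a8.
In check: yes, from the white rook on c8.
King squares — a7: attacked by Pb6; b7: attacked by Pc6; b8: attacked by Na6.
Legal moves for Black: none.
In check with no legal moves → checkmate.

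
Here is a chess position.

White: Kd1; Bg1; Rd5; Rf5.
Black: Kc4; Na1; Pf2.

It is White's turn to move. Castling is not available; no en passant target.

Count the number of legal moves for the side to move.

White to move; king on d1.
In check: no.
Legal moves: Rf8, Rf7, Rf6, Rh5, Rg5, Rfe5, Rf4+, Rf3, Rxf2, Rd8, Rd7, Rd6, Rde5, Rc5+, Rb5, Ra5, Rd4+, Rd3, Rd2, Bh2, Bxf2, Ke2, Kd2, Kc1.
Count: 24.

24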